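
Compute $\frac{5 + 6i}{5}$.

Divisor is real, so divide each part by 5:
= 1 + (6/5)i


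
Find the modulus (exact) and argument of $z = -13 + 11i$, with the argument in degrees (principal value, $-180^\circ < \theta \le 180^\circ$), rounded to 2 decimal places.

|z| = sqrt((-13)^2 + 11^2) = sqrt(290)
arg(z) = arctan(b/a) = arctan(11/-13) (quadrant-adjusted) = 139.76°


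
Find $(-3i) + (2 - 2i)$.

(0 + 2) + (-3 + (-2))i = 2 - 5i


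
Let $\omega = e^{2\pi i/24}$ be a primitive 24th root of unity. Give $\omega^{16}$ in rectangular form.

ω^16 = e^(2πi·16/24) = e^(i·4π/3)
= cos(4π/3) + i sin(4π/3)
= -1/2 - (sqrt(3)/2)i


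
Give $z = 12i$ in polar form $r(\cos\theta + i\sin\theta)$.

r = |z| = sqrt(a^2 + b^2) = sqrt((0)^2 + (12)^2) = sqrt(0 + 144) = sqrt(144) = 12
a = 0 and b > 0, so z lies on the positive imaginary axis: θ = 90°
z = 12(cos 90° + i sin 90°)


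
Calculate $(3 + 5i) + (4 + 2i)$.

(3 + 4) + (5 + 2)i = 7 + 7i


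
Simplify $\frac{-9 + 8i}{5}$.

Divisor is real, so divide each part by 5:
= -9/5 + (8/5)i


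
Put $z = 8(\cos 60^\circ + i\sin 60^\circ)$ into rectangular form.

a = r cos θ = 8 * 1/2 = 4
b = r sin θ = 8 * sqrt(3)/2 = 4*sqrt(3)
z = 4 + 4*sqrt(3)i


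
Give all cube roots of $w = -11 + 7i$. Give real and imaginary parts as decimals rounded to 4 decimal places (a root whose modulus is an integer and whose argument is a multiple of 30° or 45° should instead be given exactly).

|w| = sqrt(170) ≈ 13.038405, arg(w) ≈ 147.528808°
Root modulus = sqrt(170)^(1/3) ≈ 2.353648
Root arguments: θ_k = (arg(w) + 360°k)/3 for k = 0, 1, ..., 2
Compute each root as (root modulus)(cos θ_k + i sin θ_k) using full-precision intermediates, then round to 4 decimal places.
Roots: 1.5387 + 1.7811i, -2.3118 + 0.4420i, 0.7731 - 2.2230i


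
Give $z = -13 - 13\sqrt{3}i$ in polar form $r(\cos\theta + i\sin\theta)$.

r = |z| = sqrt(a^2 + b^2) = sqrt((-13)^2 + (-13*sqrt(3))^2) = sqrt(169 + 507) = sqrt(676) = 26
θ = arctan(b/a) = arctan(-22.5167/-13) (quadrant-adjusted) = 240°
z = 26(cos 240° + i sin 240°)


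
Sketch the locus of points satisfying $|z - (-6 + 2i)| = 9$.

|z - z0| = r describes a circle centered at z0 with radius r
Here z0 = -6 + 2i and r = 9
Locus: Circle centered at (-6, 2) with radius 9


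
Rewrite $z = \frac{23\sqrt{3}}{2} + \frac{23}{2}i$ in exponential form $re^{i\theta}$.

r = |z| = sqrt((23*sqrt(3)/2)^2 + (23/2)^2) = sqrt(1587/4 + 529/4) = sqrt(529) = 23
θ = arctan(b/a) = arctan(11.5/19.9186) (quadrant-adjusted) = 30° = π/6
z = 23e^(i*π/6)


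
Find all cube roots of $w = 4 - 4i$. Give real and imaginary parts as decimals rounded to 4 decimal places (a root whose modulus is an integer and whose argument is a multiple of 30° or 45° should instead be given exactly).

|w| = sqrt(32) ≈ 5.656854, arg(w) = 315°
Root modulus = sqrt(32)^(1/3) ≈ 1.781797
Root arguments: θ_k = (315° + 360°k)/3 for k = 0, 1, ..., 2
Compute each root as (root modulus)(cos θ_k + i sin θ_k) using full-precision intermediates, then round to 4 decimal places.
Roots: -0.4612 + 1.7211i, -1.2599 - 1.2599i, 1.7211 - 0.4612i


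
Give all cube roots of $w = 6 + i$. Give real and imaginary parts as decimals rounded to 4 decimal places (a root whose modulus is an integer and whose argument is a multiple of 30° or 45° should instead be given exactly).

|w| = sqrt(37) ≈ 6.082763, arg(w) ≈ 9.462322°
Root modulus = sqrt(37)^(1/3) ≈ 1.825437
Root arguments: θ_k = (arg(w) + 360°k)/3 for k = 0, 1, ..., 2
Compute each root as (root modulus)(cos θ_k + i sin θ_k) using full-precision intermediates, then round to 4 decimal places.
Roots: 1.8227 + 0.1004i, -0.9983 + 1.5283i, -0.8244 - 1.6287i


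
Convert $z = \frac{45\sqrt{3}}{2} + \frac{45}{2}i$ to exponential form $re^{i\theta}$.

r = |z| = sqrt((45*sqrt(3)/2)^2 + (45/2)^2) = sqrt(6075/4 + 2025/4) = sqrt(2025) = 45
θ = arctan(b/a) = arctan(22.5/38.9711) (quadrant-adjusted) = 30° = π/6
z = 45e^(i*π/6)


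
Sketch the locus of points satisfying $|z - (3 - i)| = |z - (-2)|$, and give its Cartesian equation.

|z - z1| = |z - z2| means z is equidistant from z1 and z2,
i.e. the perpendicular bisector of the segment from (3, -1) to (-2, 0) (midpoint (1/2, -1/2)).
With z = x + yi, square both sides:
(x - 3)^2 + (y - (-1))^2 = (x - (-2))^2 + (y - 0)^2
The x^2 and y^2 terms cancel: -10x + 2y = 4 - 10 = -6
Simplify: 5x - y = 3
Locus: Perpendicular bisector of the segment from (3, -1) to (-2, 0): the line 5x - y = 3


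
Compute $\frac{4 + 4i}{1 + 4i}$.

Multiply numerator and denominator by conjugate (1 - 4i):
= (4 + 4i)(1 - 4i) / (1^2 + 4^2)
= (20 - 12i) / 17
= 20/17 - (12/17)i


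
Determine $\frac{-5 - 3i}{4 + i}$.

Multiply numerator and denominator by conjugate (4 - i):
= (-5 - 3i)(4 - i) / (4^2 + 1^2)
= (-23 - 7i) / 17
= -23/17 - (7/17)i


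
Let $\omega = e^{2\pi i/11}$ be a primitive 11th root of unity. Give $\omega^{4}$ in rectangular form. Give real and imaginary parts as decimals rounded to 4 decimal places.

ω^4 = e^(2πi·4/11) = e^(i·8π/11)
= cos(8π/11) + i sin(8π/11)
= -0.6549 + 0.7557i


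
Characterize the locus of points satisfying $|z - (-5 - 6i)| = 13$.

|z - z0| = r describes a circle centered at z0 with radius r
Here z0 = -5 - 6i and r = 13
Locus: Circle centered at (-5, -6) with radius 13


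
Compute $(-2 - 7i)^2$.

(a + bi)^2 = a^2 - b^2 + 2abi
= (-2)^2 - (-7)^2 + 2*(-2)*(-7)i
= -45 + 28i


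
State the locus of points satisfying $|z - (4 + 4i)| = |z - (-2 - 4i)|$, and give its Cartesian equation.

|z - z1| = |z - z2| means z is equidistant from z1 and z2,
i.e. the perpendicular bisector of the segment from (4, 4) to (-2, -4) (midpoint (1, 0)).
With z = x + yi, square both sides:
(x - 4)^2 + (y - 4)^2 = (x - (-2))^2 + (y - (-4))^2
The x^2 and y^2 terms cancel: -12x + (-16)y = 20 - 32 = -12
Simplify: 3x + 4y = 3
Locus: Perpendicular bisector of the segment from (4, 4) to (-2, -4): the line 3x + 4y = 3


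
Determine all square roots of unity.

ω_k = e^(2πik/2) = cos(2πk/2) + i sin(2πk/2) for k = 0, 1, ..., 1
Roots: 1, -1


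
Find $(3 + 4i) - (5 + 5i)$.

(3 - 5) + (4 - 5)i = -2 - i


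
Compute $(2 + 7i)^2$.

(a + bi)^2 = a^2 - b^2 + 2abi
= 2^2 - 7^2 + 2*2*7i
= -45 + 28i


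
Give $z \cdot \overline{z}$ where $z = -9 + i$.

z * conjugate(z) = |z|^2 = a^2 + b^2
= (-9)^2 + 1^2 = 82


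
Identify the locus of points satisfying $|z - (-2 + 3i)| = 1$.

|z - z0| = r describes a circle centered at z0 with radius r
Here z0 = -2 + 3i and r = 1
Locus: Circle centered at (-2, 3) with radius 1


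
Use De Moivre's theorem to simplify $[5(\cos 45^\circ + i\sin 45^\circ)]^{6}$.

By De Moivre: z^n = r^n(cos(nθ) + i sin(nθ))
= 5^6(cos(6*45°) + i sin(6*45°))
= 15625(cos 270° + i sin 270°)
= -15625i


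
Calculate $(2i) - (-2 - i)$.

(0 - (-2)) + (2 - (-1))i = 2 + 3i


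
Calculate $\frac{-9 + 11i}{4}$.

Divisor is real, so divide each part by 4:
= -9/4 + (11/4)i


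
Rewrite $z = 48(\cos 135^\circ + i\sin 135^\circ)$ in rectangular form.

a = r cos θ = 48 * -sqrt(2)/2 = -24*sqrt(2)
b = r sin θ = 48 * sqrt(2)/2 = 24*sqrt(2)
z = -24*sqrt(2) + 24*sqrt(2)i


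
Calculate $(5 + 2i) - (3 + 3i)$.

(5 - 3) + (2 - 3)i = 2 - i


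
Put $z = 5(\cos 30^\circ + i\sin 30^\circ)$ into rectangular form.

a = r cos θ = 5 * sqrt(3)/2 = 5*sqrt(3)/2
b = r sin θ = 5 * 1/2 = 5/2
z = 5*sqrt(3)/2 + (5/2)i


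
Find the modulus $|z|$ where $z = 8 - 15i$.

|z| = sqrt(a^2 + b^2) = sqrt(8^2 + (-15)^2) = sqrt(289) = 17


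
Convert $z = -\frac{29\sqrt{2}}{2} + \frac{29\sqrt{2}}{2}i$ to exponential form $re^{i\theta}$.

r = |z| = sqrt((-29*sqrt(2)/2)^2 + (29*sqrt(2)/2)^2) = sqrt(841/2 + 841/2) = sqrt(841) = 29
θ = arctan(b/a) = arctan(20.5061/-20.5061) (quadrant-adjusted) = 135° = 3π/4
z = 29e^(i*3π/4)


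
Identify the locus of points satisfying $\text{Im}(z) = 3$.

Im(z) = y where z = x + yi; the equation y = 3 is satisfied by all points with that y-coordinate
Locus: Horizontal line y = 3


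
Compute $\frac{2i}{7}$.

Divisor is real, so divide each part by 7:
= 0 + (2/7)i


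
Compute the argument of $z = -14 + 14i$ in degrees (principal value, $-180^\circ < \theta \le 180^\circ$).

θ = arctan(b/a) = arctan(14/-14) (quadrant-adjusted) = 135°


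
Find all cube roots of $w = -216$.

|w| = 216, arg(w) = 180°
Root modulus = 216^(1/3) = 6
Root arguments: θ_k = (180° + 360°k)/3 for k = 0, 1, ..., 2
Roots: 3 + 3*sqrt(3)i, -6, 3 - 3*sqrt(3)i


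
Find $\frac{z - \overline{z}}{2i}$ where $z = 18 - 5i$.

z - conjugate(z) = 2bi
(z - conjugate(z))/(2i) = 2bi/(2i) = b = -5


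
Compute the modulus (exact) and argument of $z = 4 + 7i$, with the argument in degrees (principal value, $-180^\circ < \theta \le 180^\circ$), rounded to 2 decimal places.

|z| = sqrt(4^2 + 7^2) = sqrt(65)
arg(z) = arctan(b/a) = arctan(7/4) (quadrant-adjusted) = 60.26°


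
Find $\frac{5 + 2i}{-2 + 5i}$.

Multiply numerator and denominator by conjugate (-2 - 5i):
= (5 + 2i)(-2 - 5i) / ((-2)^2 + 5^2)
= (-29i) / 29
= -i


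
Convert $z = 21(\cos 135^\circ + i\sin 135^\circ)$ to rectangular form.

a = r cos θ = 21 * -sqrt(2)/2 = -21*sqrt(2)/2
b = r sin θ = 21 * sqrt(2)/2 = 21*sqrt(2)/2
z = -21*sqrt(2)/2 + (21*sqrt(2)/2)i


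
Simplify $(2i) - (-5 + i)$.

(0 - (-5)) + (2 - 1)i = 5 + i


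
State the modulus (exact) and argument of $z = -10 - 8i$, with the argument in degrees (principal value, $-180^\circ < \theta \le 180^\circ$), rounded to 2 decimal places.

|z| = sqrt((-10)^2 + (-8)^2) = sqrt(164)
arg(z) = arctan(b/a) = arctan(-8/-10) (quadrant-adjusted) = -141.34°


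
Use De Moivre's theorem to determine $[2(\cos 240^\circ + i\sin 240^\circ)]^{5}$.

By De Moivre: z^n = r^n(cos(nθ) + i sin(nθ))
= 2^5(cos(5*240°) + i sin(5*240°))
= 32(cos 120° + i sin 120°)
= -16 + 16*sqrt(3)i


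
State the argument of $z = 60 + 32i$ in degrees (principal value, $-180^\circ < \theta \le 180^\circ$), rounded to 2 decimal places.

θ = arctan(b/a) = arctan(32/60) (quadrant-adjusted) = 28.07°


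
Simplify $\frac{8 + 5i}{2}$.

Divisor is real, so divide each part by 2:
= 4 + (5/2)i


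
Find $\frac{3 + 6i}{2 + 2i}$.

Multiply numerator and denominator by conjugate (2 - 2i):
= (3 + 6i)(2 - 2i) / (2^2 + 2^2)
= (18 + 6i) / 8
Divide through by 2: (9 + 3i) / 4
= 9/4 + (3/4)i


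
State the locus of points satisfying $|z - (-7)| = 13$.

|z - z0| = r describes a circle centered at z0 with radius r
Here z0 = -7 and r = 13
Locus: Circle centered at (-7, 0) with radius 13


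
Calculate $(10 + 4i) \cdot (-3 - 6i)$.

(a1*a2 - b1*b2) + (a1*b2 + b1*a2)i
= (-30 - (-24)) + (-60 + (-12))i
= -6 - 72i


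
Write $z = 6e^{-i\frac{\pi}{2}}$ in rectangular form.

a = r cos θ = 6 * 0 = 0
b = r sin θ = 6 * -1 = -6
z = -6i


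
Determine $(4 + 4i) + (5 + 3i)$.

(4 + 5) + (4 + 3)i = 9 + 7i


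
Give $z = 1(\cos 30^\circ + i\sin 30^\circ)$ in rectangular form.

a = r cos θ = 1 * sqrt(3)/2 = sqrt(3)/2
b = r sin θ = 1 * 1/2 = 1/2
z = sqrt(3)/2 + (1/2)i


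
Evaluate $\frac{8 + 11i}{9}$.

Divisor is real, so divide each part by 9:
= 8/9 + (11/9)i


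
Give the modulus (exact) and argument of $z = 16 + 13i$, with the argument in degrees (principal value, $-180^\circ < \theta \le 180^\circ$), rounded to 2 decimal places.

|z| = sqrt(16^2 + 13^2) = sqrt(425)
arg(z) = arctan(b/a) = arctan(13/16) (quadrant-adjusted) = 39.09°


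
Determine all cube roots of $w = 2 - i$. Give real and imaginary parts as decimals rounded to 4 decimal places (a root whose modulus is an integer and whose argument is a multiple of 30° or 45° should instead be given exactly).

|w| = sqrt(5) ≈ 2.236068, arg(w) ≈ 333.434949°
Root modulus = sqrt(5)^(1/3) ≈ 1.307660
Root arguments: θ_k = (arg(w) + 360°k)/3 for k = 0, 1, ..., 2
Compute each root as (root modulus)(cos θ_k + i sin θ_k) using full-precision intermediates, then round to 4 decimal places.
Roots: -0.4717 + 1.2196i, -0.8204 - 1.0183i, 1.2921 - 0.2013i


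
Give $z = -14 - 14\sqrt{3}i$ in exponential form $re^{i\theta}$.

r = |z| = sqrt((-14)^2 + (-14*sqrt(3))^2) = sqrt(196 + 588) = sqrt(784) = 28
θ = arctan(b/a) = arctan(-24.2487/-14) (quadrant-adjusted) = -120° = -2π/3
z = 28e^(-i*2π/3)


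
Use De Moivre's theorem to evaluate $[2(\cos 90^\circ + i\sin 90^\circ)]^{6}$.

By De Moivre: z^n = r^n(cos(nθ) + i sin(nθ))
= 2^6(cos(6*90°) + i sin(6*90°))
= 64(cos 180° + i sin 180°)
= -64


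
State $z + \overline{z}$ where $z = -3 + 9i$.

z + conjugate(z) = (a + bi) + (a - bi) = 2a
= 2 * (-3) = -6


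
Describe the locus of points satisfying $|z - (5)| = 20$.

|z - z0| = r describes a circle centered at z0 with radius r
Here z0 = 5 and r = 20
Locus: Circle centered at (5, 0) with radius 20


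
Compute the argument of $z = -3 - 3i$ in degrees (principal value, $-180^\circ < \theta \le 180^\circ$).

θ = arctan(b/a) = arctan(-3/-3) (quadrant-adjusted) = -135°


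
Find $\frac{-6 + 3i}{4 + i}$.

Multiply numerator and denominator by conjugate (4 - i):
= (-6 + 3i)(4 - i) / (4^2 + 1^2)
= (-21 + 18i) / 17
= -21/17 + (18/17)i


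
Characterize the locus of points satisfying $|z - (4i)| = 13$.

|z - z0| = r describes a circle centered at z0 with radius r
Here z0 = 4i and r = 13
Locus: Circle centered at (0, 4) with radius 13


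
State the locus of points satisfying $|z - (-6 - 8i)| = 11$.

|z - z0| = r describes a circle centered at z0 with radius r
Here z0 = -6 - 8i and r = 11
Locus: Circle centered at (-6, -8) with radius 11


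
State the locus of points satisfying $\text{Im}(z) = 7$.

Im(z) = y where z = x + yi; the equation y = 7 is satisfied by all points with that y-coordinate
Locus: Horizontal line y = 7


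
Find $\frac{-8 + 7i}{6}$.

Divisor is real, so divide each part by 6:
= -4/3 + (7/6)i


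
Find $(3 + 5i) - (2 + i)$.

(3 - 2) + (5 - 1)i = 1 + 4i


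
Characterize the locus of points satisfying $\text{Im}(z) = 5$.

Im(z) = y where z = x + yi; the equation y = 5 is satisfied by all points with that y-coordinate
Locus: Horizontal line y = 5


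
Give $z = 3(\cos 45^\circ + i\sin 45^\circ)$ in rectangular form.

a = r cos θ = 3 * sqrt(2)/2 = 3*sqrt(2)/2
b = r sin θ = 3 * sqrt(2)/2 = 3*sqrt(2)/2
z = 3*sqrt(2)/2 + (3*sqrt(2)/2)i


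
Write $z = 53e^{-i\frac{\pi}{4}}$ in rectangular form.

a = r cos θ = 53 * sqrt(2)/2 = 53*sqrt(2)/2
b = r sin θ = 53 * -sqrt(2)/2 = -53*sqrt(2)/2
z = 53*sqrt(2)/2 - (53*sqrt(2)/2)i


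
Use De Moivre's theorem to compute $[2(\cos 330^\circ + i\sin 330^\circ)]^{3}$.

By De Moivre: z^n = r^n(cos(nθ) + i sin(nθ))
= 2^3(cos(3*330°) + i sin(3*330°))
= 8(cos 270° + i sin 270°)
= -8i


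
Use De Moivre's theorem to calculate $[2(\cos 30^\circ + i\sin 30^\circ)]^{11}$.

By De Moivre: z^n = r^n(cos(nθ) + i sin(nθ))
= 2^11(cos(11*30°) + i sin(11*30°))
= 2048(cos 330° + i sin 330°)
= 1024*sqrt(3) - 1024i


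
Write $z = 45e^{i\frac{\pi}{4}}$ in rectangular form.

a = r cos θ = 45 * sqrt(2)/2 = 45*sqrt(2)/2
b = r sin θ = 45 * sqrt(2)/2 = 45*sqrt(2)/2
z = 45*sqrt(2)/2 + (45*sqrt(2)/2)i


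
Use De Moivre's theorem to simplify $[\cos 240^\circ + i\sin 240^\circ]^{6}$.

By De Moivre: z^n = r^n(cos(nθ) + i sin(nθ))
= 1^6(cos(6*240°) + i sin(6*240°))
= 1(cos 0° + i sin 0°)
= 1


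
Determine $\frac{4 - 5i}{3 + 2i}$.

Multiply numerator and denominator by conjugate (3 - 2i):
= (4 - 5i)(3 - 2i) / (3^2 + 2^2)
= (2 - 23i) / 13
= 2/13 - (23/13)i


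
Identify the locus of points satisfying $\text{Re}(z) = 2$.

Re(z) = x where z = x + yi; the equation x = 2 is satisfied by all points with that x-coordinate
Locus: Vertical line x = 2


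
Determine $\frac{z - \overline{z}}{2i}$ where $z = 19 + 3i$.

z - conjugate(z) = 2bi
(z - conjugate(z))/(2i) = 2bi/(2i) = b = 3


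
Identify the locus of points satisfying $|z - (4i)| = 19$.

|z - z0| = r describes a circle centered at z0 with radius r
Here z0 = 4i and r = 19
Locus: Circle centered at (0, 4) with radius 19


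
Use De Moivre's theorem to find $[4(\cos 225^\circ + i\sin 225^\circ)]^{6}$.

By De Moivre: z^n = r^n(cos(nθ) + i sin(nθ))
= 4^6(cos(6*225°) + i sin(6*225°))
= 4096(cos 270° + i sin 270°)
= -4096i


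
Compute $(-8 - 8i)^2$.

(a + bi)^2 = a^2 - b^2 + 2abi
= (-8)^2 - (-8)^2 + 2*(-8)*(-8)i
= 128i


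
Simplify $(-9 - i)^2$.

(a + bi)^2 = a^2 - b^2 + 2abi
= (-9)^2 - (-1)^2 + 2*(-9)*(-1)i
= 80 + 18i


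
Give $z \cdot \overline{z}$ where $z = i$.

z * conjugate(z) = |z|^2 = a^2 + b^2
= 0^2 + 1^2 = 1


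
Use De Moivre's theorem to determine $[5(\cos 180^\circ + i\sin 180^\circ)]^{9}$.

By De Moivre: z^n = r^n(cos(nθ) + i sin(nθ))
= 5^9(cos(9*180°) + i sin(9*180°))
= 1953125(cos 180° + i sin 180°)
= -1953125


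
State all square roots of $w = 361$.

|w| = 361, arg(w) = 0°
Root modulus = 361^(1/2) = 19
Root arguments: θ_k = (0° + 360°k)/2 for k = 0, 1, ..., 1
Roots: 19, -19


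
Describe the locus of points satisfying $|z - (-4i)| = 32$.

|z - z0| = r describes a circle centered at z0 with radius r
Here z0 = -4i and r = 32
Locus: Circle centered at (0, -4) with radius 32


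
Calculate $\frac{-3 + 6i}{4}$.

Divisor is real, so divide each part by 4:
= -3/4 + (3/2)i


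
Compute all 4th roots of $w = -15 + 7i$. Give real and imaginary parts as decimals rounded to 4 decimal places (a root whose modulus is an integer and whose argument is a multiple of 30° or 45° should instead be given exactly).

|w| = sqrt(274) ≈ 16.552945, arg(w) ≈ 154.983107°
Root modulus = sqrt(274)^(1/4) ≈ 2.017060
Root arguments: θ_k = (arg(w) + 360°k)/4 for k = 0, 1, ..., 3
Compute each root as (root modulus)(cos θ_k + i sin θ_k) using full-precision intermediates, then round to 4 decimal places.
Roots: 1.5732 + 1.2624i, -1.2624 + 1.5732i, -1.5732 - 1.2624i, 1.2624 - 1.5732i


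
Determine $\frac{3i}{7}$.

Divisor is real, so divide each part by 7:
= 0 + (3/7)i


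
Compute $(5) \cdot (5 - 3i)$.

(a1*a2 - b1*b2) + (a1*b2 + b1*a2)i
= (25 - 0) + (-15 + 0)i
= 25 - 15i


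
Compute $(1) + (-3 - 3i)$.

(1 + (-3)) + (0 + (-3))i = -2 - 3i


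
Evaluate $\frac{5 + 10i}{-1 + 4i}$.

Multiply numerator and denominator by conjugate (-1 - 4i):
= (5 + 10i)(-1 - 4i) / ((-1)^2 + 4^2)
= (35 - 30i) / 17
= 35/17 - (30/17)i


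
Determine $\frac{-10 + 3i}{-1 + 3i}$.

Multiply numerator and denominator by conjugate (-1 - 3i):
= (-10 + 3i)(-1 - 3i) / ((-1)^2 + 3^2)
= (19 + 27i) / 10
= 19/10 + (27/10)i


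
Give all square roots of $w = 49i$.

|w| = 49, arg(w) = 90°
Root modulus = 49^(1/2) = 7
Root arguments: θ_k = (90° + 360°k)/2 for k = 0, 1, ..., 1
Roots: 7*sqrt(2)/2 + (7*sqrt(2)/2)i, -7*sqrt(2)/2 - (7*sqrt(2)/2)i


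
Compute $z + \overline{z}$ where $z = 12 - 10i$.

z + conjugate(z) = (a + bi) + (a - bi) = 2a
= 2 * 12 = 24


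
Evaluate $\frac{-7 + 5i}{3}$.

Divisor is real, so divide each part by 3:
= -7/3 + (5/3)i


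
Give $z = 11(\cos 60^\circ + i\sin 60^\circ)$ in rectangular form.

a = r cos θ = 11 * 1/2 = 11/2
b = r sin θ = 11 * sqrt(3)/2 = 11*sqrt(3)/2
z = 11/2 + (11*sqrt(3)/2)i


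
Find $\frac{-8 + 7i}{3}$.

Divisor is real, so divide each part by 3:
= -8/3 + (7/3)i


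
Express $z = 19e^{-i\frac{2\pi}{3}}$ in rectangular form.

a = r cos θ = 19 * -1/2 = -19/2
b = r sin θ = 19 * -sqrt(3)/2 = -19*sqrt(3)/2
z = -19/2 - (19*sqrt(3)/2)i


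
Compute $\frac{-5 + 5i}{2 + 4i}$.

Multiply numerator and denominator by conjugate (2 - 4i):
= (-5 + 5i)(2 - 4i) / (2^2 + 4^2)
= (10 + 30i) / 20
Divide through by 10: (1 + 3i) / 2
= 1/2 + (3/2)i


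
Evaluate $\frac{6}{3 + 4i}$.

Multiply numerator and denominator by conjugate (3 - 4i):
= (6)(3 - 4i) / (3^2 + 4^2)
= (18 - 24i) / 25
= 18/25 - (24/25)i


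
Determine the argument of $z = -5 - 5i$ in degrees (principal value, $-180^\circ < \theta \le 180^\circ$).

θ = arctan(b/a) = arctan(-5/-5) (quadrant-adjusted) = -135°


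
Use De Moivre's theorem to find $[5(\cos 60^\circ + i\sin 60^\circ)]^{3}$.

By De Moivre: z^n = r^n(cos(nθ) + i sin(nθ))
= 5^3(cos(3*60°) + i sin(3*60°))
= 125(cos 180° + i sin 180°)
= -125


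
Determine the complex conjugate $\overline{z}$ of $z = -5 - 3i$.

If z = a + bi, then conjugate(z) = a - bi
conjugate(-5 - 3i) = -5 + 3i


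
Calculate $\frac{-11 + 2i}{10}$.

Divisor is real, so divide each part by 10:
= -11/10 + (1/5)i


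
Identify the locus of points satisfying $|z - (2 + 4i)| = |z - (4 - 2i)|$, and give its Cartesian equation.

|z - z1| = |z - z2| means z is equidistant from z1 and z2,
i.e. the perpendicular bisector of the segment from (2, 4) to (4, -2) (midpoint (3, 1)).
With z = x + yi, square both sides:
(x - 2)^2 + (y - 4)^2 = (x - 4)^2 + (y - (-2))^2
The x^2 and y^2 terms cancel: 4x + (-12)y = 20 - 20 = 0
Simplify: x - 3y = 0
Locus: Perpendicular bisector of the segment from (2, 4) to (4, -2): the line x - 3y = 0


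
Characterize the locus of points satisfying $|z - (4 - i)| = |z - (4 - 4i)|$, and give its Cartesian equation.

|z - z1| = |z - z2| means z is equidistant from z1 and z2,
i.e. the perpendicular bisector of the segment from (4, -1) to (4, -4) (midpoint (4, -5/2)).
With z = x + yi, square both sides:
(x - 4)^2 + (y - (-1))^2 = (x - 4)^2 + (y - (-4))^2
The x^2 and y^2 terms cancel: 0x + (-6)y = 32 - 17 = 15
Simplify: y = -5/2
Locus: Perpendicular bisector of the segment from (4, -1) to (4, -4): the line y = -5/2


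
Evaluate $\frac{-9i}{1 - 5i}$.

Multiply numerator and denominator by conjugate (1 + 5i):
= (-9i)(1 + 5i) / (1^2 + (-5)^2)
= (45 - 9i) / 26
= 45/26 - (9/26)i


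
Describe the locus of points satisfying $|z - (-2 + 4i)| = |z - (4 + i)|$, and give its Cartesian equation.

|z - z1| = |z - z2| means z is equidistant from z1 and z2,
i.e. the perpendicular bisector of the segment from (-2, 4) to (4, 1) (midpoint (1, 5/2)).
With z = x + yi, square both sides:
(x - (-2))^2 + (y - 4)^2 = (x - 4)^2 + (y - 1)^2
The x^2 and y^2 terms cancel: 12x + (-6)y = 17 - 20 = -3
Simplify: 4x - 2y = -1
Locus: Perpendicular bisector of the segment from (-2, 4) to (4, 1): the line 4x - 2y = -1


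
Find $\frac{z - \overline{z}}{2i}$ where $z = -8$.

z - conjugate(z) = 2bi
(z - conjugate(z))/(2i) = 2bi/(2i) = b = 0


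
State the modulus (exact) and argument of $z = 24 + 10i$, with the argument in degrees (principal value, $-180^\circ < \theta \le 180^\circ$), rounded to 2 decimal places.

|z| = sqrt(24^2 + 10^2) = 26
arg(z) = arctan(b/a) = arctan(10/24) (quadrant-adjusted) = 22.62°


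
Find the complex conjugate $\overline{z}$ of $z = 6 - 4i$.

If z = a + bi, then conjugate(z) = a - bi
conjugate(6 - 4i) = 6 + 4i


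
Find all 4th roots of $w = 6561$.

|w| = 6561, arg(w) = 0°
Root modulus = 6561^(1/4) = 9
Root arguments: θ_k = (0° + 360°k)/4 for k = 0, 1, ..., 3
Roots: 9, 9i, -9, -9i


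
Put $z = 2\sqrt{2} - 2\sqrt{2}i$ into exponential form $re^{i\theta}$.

r = |z| = sqrt((2*sqrt(2))^2 + (-2*sqrt(2))^2) = sqrt(8 + 8) = sqrt(16) = 4
θ = arctan(b/a) = arctan(-2.8284/2.8284) (quadrant-adjusted) = -45° = -π/4
z = 4e^(-i*π/4)


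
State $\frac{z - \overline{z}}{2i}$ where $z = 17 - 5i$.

z - conjugate(z) = 2bi
(z - conjugate(z))/(2i) = 2bi/(2i) = b = -5


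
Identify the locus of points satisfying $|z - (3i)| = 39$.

|z - z0| = r describes a circle centered at z0 with radius r
Here z0 = 3i and r = 39
Locus: Circle centered at (0, 3) with radius 39


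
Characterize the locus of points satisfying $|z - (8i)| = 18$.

|z - z0| = r describes a circle centered at z0 with radius r
Here z0 = 8i and r = 18
Locus: Circle centered at (0, 8) with radius 18


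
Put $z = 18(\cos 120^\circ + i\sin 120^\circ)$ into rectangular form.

a = r cos θ = 18 * -1/2 = -9
b = r sin θ = 18 * sqrt(3)/2 = 9*sqrt(3)
z = -9 + 9*sqrt(3)i


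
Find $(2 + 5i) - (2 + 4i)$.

(2 - 2) + (5 - 4)i = i


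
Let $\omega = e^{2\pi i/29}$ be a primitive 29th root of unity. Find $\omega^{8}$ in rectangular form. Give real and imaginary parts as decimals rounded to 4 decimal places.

ω^8 = e^(2πi·8/29) = e^(i·16π/29)
= cos(16π/29) + i sin(16π/29)
= -0.1618 + 0.9868i


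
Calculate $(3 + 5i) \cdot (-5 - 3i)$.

(a1*a2 - b1*b2) + (a1*b2 + b1*a2)i
= (-15 - (-15)) + (-9 + (-25))i
= -34i


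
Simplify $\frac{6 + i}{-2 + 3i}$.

Multiply numerator and denominator by conjugate (-2 - 3i):
= (6 + i)(-2 - 3i) / ((-2)^2 + 3^2)
= (-9 - 20i) / 13
= -9/13 - (20/13)i


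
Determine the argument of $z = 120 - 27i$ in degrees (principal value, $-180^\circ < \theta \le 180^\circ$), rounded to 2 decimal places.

θ = arctan(b/a) = arctan(-27/120) (quadrant-adjusted) = -12.68°


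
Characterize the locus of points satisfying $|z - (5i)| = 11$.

|z - z0| = r describes a circle centered at z0 with radius r
Here z0 = 5i and r = 11
Locus: Circle centered at (0, 5) with radius 11


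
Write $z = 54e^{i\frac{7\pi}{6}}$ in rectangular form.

a = r cos θ = 54 * -sqrt(3)/2 = -27*sqrt(3)
b = r sin θ = 54 * -1/2 = -27
z = -27*sqrt(3) - 27i


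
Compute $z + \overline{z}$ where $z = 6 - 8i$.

z + conjugate(z) = (a + bi) + (a - bi) = 2a
= 2 * 6 = 12


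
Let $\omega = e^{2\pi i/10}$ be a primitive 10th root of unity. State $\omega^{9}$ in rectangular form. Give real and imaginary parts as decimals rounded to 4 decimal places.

ω^9 = e^(2πi·9/10) = e^(i·9π/5)
= cos(9π/5) + i sin(9π/5)
= 0.8090 - 0.5878i


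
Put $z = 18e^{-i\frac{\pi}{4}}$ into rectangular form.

a = r cos θ = 18 * sqrt(2)/2 = 9*sqrt(2)
b = r sin θ = 18 * -sqrt(2)/2 = -9*sqrt(2)
z = 9*sqrt(2) - 9*sqrt(2)i


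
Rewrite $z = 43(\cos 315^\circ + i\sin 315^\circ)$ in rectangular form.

a = r cos θ = 43 * sqrt(2)/2 = 43*sqrt(2)/2
b = r sin θ = 43 * -sqrt(2)/2 = -43*sqrt(2)/2
z = 43*sqrt(2)/2 - (43*sqrt(2)/2)i


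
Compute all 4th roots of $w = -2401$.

|w| = 2401, arg(w) = 180°
Root modulus = 2401^(1/4) = 7
Root arguments: θ_k = (180° + 360°k)/4 for k = 0, 1, ..., 3
Roots: 7*sqrt(2)/2 + (7*sqrt(2)/2)i, -7*sqrt(2)/2 + (7*sqrt(2)/2)i, -7*sqrt(2)/2 - (7*sqrt(2)/2)i, 7*sqrt(2)/2 - (7*sqrt(2)/2)i


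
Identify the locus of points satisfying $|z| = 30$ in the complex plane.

|z| = 30 means sqrt(x^2 + y^2) = 30
This is a circle of radius 30 centered at the origin


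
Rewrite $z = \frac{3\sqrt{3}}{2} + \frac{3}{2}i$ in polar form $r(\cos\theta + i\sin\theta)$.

r = |z| = sqrt(a^2 + b^2) = sqrt((3*sqrt(3)/2)^2 + (3/2)^2) = sqrt(27/4 + 9/4) = sqrt(9) = 3
θ = arctan(b/a) = arctan(1.5/2.5981) (quadrant-adjusted) = 30°
z = 3(cos 30° + i sin 30°)


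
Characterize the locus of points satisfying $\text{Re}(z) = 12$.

Re(z) = x where z = x + yi; the equation x = 12 is satisfied by all points with that x-coordinate
Locus: Vertical line x = 12


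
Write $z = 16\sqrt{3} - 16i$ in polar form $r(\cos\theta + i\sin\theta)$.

r = |z| = sqrt(a^2 + b^2) = sqrt((16*sqrt(3))^2 + (-16)^2) = sqrt(768 + 256) = sqrt(1024) = 32
θ = arctan(b/a) = arctan(-16/27.7128) (quadrant-adjusted) = 330°
z = 32(cos 330° + i sin 330°)


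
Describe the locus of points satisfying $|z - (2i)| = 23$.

|z - z0| = r describes a circle centered at z0 with radius r
Here z0 = 2i and r = 23
Locus: Circle centered at (0, 2) with radius 23


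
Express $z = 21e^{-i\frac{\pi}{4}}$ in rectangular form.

a = r cos θ = 21 * sqrt(2)/2 = 21*sqrt(2)/2
b = r sin θ = 21 * -sqrt(2)/2 = -21*sqrt(2)/2
z = 21*sqrt(2)/2 - (21*sqrt(2)/2)i


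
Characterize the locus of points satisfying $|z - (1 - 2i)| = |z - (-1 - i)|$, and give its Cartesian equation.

|z - z1| = |z - z2| means z is equidistant from z1 and z2,
i.e. the perpendicular bisector of the segment from (1, -2) to (-1, -1) (midpoint (0, -3/2)).
With z = x + yi, square both sides:
(x - 1)^2 + (y - (-2))^2 = (x - (-1))^2 + (y - (-1))^2
The x^2 and y^2 terms cancel: -4x + 2y = 2 - 5 = -3
Simplify: 4x - 2y = 3
Locus: Perpendicular bisector of the segment from (1, -2) to (-1, -1): the line 4x - 2y = 3


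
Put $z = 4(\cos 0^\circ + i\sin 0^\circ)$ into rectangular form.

a = r cos θ = 4 * 1 = 4
b = r sin θ = 4 * 0 = 0
z = 4


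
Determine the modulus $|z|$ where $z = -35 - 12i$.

|z| = sqrt(a^2 + b^2) = sqrt((-35)^2 + (-12)^2) = sqrt(1369) = 37


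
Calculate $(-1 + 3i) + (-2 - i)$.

(-1 + (-2)) + (3 + (-1))i = -3 + 2i


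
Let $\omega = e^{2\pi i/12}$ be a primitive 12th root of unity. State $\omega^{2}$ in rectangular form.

ω^2 = e^(2πi·2/12) = e^(i·1π/3)
= cos(1π/3) + i sin(1π/3)
= 1/2 + (sqrt(3)/2)i


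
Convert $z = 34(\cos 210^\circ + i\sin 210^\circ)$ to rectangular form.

a = r cos θ = 34 * -sqrt(3)/2 = -17*sqrt(3)
b = r sin θ = 34 * -1/2 = -17
z = -17*sqrt(3) - 17i


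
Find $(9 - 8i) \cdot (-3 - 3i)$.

(a1*a2 - b1*b2) + (a1*b2 + b1*a2)i
= (-27 - 24) + (-27 + 24)i
= -51 - 3i


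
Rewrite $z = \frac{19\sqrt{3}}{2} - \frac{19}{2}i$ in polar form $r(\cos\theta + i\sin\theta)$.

r = |z| = sqrt(a^2 + b^2) = sqrt((19*sqrt(3)/2)^2 + (-19/2)^2) = sqrt(1083/4 + 361/4) = sqrt(361) = 19
θ = arctan(b/a) = arctan(-9.5/16.4545) (quadrant-adjusted) = 330°
z = 19(cos 330° + i sin 330°)


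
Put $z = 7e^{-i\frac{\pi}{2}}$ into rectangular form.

a = r cos θ = 7 * 0 = 0
b = r sin θ = 7 * -1 = -7
z = -7i


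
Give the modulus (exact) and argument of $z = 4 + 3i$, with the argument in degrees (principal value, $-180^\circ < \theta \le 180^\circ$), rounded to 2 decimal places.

|z| = sqrt(4^2 + 3^2) = 5
arg(z) = arctan(b/a) = arctan(3/4) (quadrant-adjusted) = 36.87°


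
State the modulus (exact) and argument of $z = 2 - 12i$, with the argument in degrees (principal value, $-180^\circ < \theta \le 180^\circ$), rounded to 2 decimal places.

|z| = sqrt(2^2 + (-12)^2) = sqrt(148)
arg(z) = arctan(b/a) = arctan(-12/2) (quadrant-adjusted) = -80.54°


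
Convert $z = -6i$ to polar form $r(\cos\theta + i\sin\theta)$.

r = |z| = sqrt(a^2 + b^2) = sqrt((0)^2 + (-6)^2) = sqrt(0 + 36) = sqrt(36) = 6
a = 0 and b < 0, so z lies on the negative imaginary axis: θ = 270°
z = 6(cos 270° + i sin 270°)


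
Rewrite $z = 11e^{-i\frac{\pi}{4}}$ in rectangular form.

a = r cos θ = 11 * sqrt(2)/2 = 11*sqrt(2)/2
b = r sin θ = 11 * -sqrt(2)/2 = -11*sqrt(2)/2
z = 11*sqrt(2)/2 - (11*sqrt(2)/2)i


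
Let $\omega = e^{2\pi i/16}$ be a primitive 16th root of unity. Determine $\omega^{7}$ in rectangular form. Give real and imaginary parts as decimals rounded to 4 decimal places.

ω^7 = e^(2πi·7/16) = e^(i·7π/8)
= cos(7π/8) + i sin(7π/8)
= -0.9239 + 0.3827i


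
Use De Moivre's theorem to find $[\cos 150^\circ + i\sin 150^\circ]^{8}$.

By De Moivre: z^n = r^n(cos(nθ) + i sin(nθ))
= 1^8(cos(8*150°) + i sin(8*150°))
= 1(cos 120° + i sin 120°)
= -1/2 + (sqrt(3)/2)i


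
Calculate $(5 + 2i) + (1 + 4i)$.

(5 + 1) + (2 + 4)i = 6 + 6i


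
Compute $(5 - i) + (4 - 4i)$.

(5 + 4) + (-1 + (-4))i = 9 - 5i


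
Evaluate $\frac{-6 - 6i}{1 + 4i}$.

Multiply numerator and denominator by conjugate (1 - 4i):
= (-6 - 6i)(1 - 4i) / (1^2 + 4^2)
= (-30 + 18i) / 17
= -30/17 + (18/17)i


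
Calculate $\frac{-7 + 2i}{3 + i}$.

Multiply numerator and denominator by conjugate (3 - i):
= (-7 + 2i)(3 - i) / (3^2 + 1^2)
= (-19 + 13i) / 10
= -19/10 + (13/10)i


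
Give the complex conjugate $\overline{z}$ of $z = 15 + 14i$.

If z = a + bi, then conjugate(z) = a - bi
conjugate(15 + 14i) = 15 - 14i


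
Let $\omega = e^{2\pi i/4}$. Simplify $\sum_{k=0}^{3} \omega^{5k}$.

Let ζ = ω^5 = e^(2πi·5/4). Since 4 ∤ 5, ζ ≠ 1.
Sum = Σ_{k=0}^{3} ζ^k = (ζ^4 - 1)/(ζ - 1) = (ω^{5·4} - 1)/(ζ - 1) = (1 - 1)/(ζ - 1) = 0


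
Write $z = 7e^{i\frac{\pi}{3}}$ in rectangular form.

a = r cos θ = 7 * 1/2 = 7/2
b = r sin θ = 7 * sqrt(3)/2 = 7*sqrt(3)/2
z = 7/2 + (7*sqrt(3)/2)i


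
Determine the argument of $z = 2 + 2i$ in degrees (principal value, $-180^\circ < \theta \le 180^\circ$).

θ = arctan(b/a) = arctan(2/2) (quadrant-adjusted) = 45°


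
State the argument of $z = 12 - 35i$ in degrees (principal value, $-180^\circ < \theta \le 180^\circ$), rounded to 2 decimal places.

θ = arctan(b/a) = arctan(-35/12) (quadrant-adjusted) = -71.08°


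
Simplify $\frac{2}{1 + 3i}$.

Multiply numerator and denominator by conjugate (1 - 3i):
= (2)(1 - 3i) / (1^2 + 3^2)
= (2 - 6i) / 10
Divide through by 2: (1 - 3i) / 5
= 1/5 - (3/5)i


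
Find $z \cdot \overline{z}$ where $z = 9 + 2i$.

z * conjugate(z) = |z|^2 = a^2 + b^2
= 9^2 + 2^2 = 85


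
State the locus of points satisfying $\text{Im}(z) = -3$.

Im(z) = y where z = x + yi; the equation y = -3 is satisfied by all points with that y-coordinate
Locus: Horizontal line y = -3


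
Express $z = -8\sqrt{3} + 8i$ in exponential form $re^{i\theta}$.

r = |z| = sqrt((-8*sqrt(3))^2 + (8)^2) = sqrt(192 + 64) = sqrt(256) = 16
θ = arctan(b/a) = arctan(8/-13.8564) (quadrant-adjusted) = 150° = 5π/6
z = 16e^(i*5π/6)


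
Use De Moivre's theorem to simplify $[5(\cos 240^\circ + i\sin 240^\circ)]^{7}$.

By De Moivre: z^n = r^n(cos(nθ) + i sin(nθ))
= 5^7(cos(7*240°) + i sin(7*240°))
= 78125(cos 240° + i sin 240°)
= -78125/2 - (78125*sqrt(3)/2)i


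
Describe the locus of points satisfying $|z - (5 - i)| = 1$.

|z - z0| = r describes a circle centered at z0 with radius r
Here z0 = 5 - i and r = 1
Locus: Circle centered at (5, -1) with radius 1


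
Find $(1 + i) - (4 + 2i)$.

(1 - 4) + (1 - 2)i = -3 - i


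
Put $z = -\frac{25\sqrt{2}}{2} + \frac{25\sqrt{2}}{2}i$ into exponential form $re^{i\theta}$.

r = |z| = sqrt((-25*sqrt(2)/2)^2 + (25*sqrt(2)/2)^2) = sqrt(625/2 + 625/2) = sqrt(625) = 25
θ = arctan(b/a) = arctan(17.6777/-17.6777) (quadrant-adjusted) = 135° = 3π/4
z = 25e^(i*3π/4)


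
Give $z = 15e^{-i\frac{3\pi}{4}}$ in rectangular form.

a = r cos θ = 15 * -sqrt(2)/2 = -15*sqrt(2)/2
b = r sin θ = 15 * -sqrt(2)/2 = -15*sqrt(2)/2
z = -15*sqrt(2)/2 - (15*sqrt(2)/2)i


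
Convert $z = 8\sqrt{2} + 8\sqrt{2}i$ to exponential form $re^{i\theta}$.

r = |z| = sqrt((8*sqrt(2))^2 + (8*sqrt(2))^2) = sqrt(128 + 128) = sqrt(256) = 16
θ = arctan(b/a) = arctan(11.3137/11.3137) (quadrant-adjusted) = 45° = π/4
z = 16e^(i*π/4)


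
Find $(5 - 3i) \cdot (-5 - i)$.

(a1*a2 - b1*b2) + (a1*b2 + b1*a2)i
= (-25 - 3) + (-5 + 15)i
= -28 + 10i


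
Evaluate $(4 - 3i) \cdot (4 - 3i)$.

(a1*a2 - b1*b2) + (a1*b2 + b1*a2)i
= (16 - 9) + (-12 + (-12))i
= 7 - 24i


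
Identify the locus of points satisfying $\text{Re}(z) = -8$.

Re(z) = x where z = x + yi; the equation x = -8 is satisfied by all points with that x-coordinate
Locus: Vertical line x = -8


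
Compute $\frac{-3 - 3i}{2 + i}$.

Multiply numerator and denominator by conjugate (2 - i):
= (-3 - 3i)(2 - i) / (2^2 + 1^2)
= (-9 - 3i) / 5
= -9/5 - (3/5)i


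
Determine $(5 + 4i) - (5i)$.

(5 - 0) + (4 - 5)i = 5 - i


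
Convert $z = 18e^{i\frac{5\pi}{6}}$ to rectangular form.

a = r cos θ = 18 * -sqrt(3)/2 = -9*sqrt(3)
b = r sin θ = 18 * 1/2 = 9
z = -9*sqrt(3) + 9i


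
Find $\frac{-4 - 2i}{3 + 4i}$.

Multiply numerator and denominator by conjugate (3 - 4i):
= (-4 - 2i)(3 - 4i) / (3^2 + 4^2)
= (-20 + 10i) / 25
Divide through by 5: (-4 + 2i) / 5
= -4/5 + (2/5)i


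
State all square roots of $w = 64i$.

|w| = 64, arg(w) = 90°
Root modulus = 64^(1/2) = 8
Root arguments: θ_k = (90° + 360°k)/2 for k = 0, 1, ..., 1
Roots: 4*sqrt(2) + 4*sqrt(2)i, -4*sqrt(2) - 4*sqrt(2)i


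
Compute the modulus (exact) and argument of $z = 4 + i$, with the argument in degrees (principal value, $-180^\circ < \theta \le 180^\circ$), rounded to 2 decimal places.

|z| = sqrt(4^2 + 1^2) = sqrt(17)
arg(z) = arctan(b/a) = arctan(1/4) (quadrant-adjusted) = 14.04°


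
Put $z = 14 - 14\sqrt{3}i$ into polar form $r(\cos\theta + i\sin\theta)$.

r = |z| = sqrt(a^2 + b^2) = sqrt((14)^2 + (-14*sqrt(3))^2) = sqrt(196 + 588) = sqrt(784) = 28
θ = arctan(b/a) = arctan(-24.2487/14) (quadrant-adjusted) = 300°
z = 28(cos 300° + i sin 300°)


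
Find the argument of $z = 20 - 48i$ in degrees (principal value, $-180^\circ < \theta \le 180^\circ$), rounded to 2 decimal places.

θ = arctan(b/a) = arctan(-48/20) (quadrant-adjusted) = -67.38°


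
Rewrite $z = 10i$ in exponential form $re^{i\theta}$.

r = |z| = sqrt((0)^2 + (10)^2) = sqrt(0 + 100) = sqrt(100) = 10
a = 0 and b > 0, so z lies on the positive imaginary axis: θ = 90° = π/2
z = 10e^(i*π/2)


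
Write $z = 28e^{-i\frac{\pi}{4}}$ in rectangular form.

a = r cos θ = 28 * sqrt(2)/2 = 14*sqrt(2)
b = r sin θ = 28 * -sqrt(2)/2 = -14*sqrt(2)
z = 14*sqrt(2) - 14*sqrt(2)i


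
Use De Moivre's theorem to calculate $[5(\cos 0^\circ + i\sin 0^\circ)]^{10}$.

By De Moivre: z^n = r^n(cos(nθ) + i sin(nθ))
= 5^10(cos(10*0°) + i sin(10*0°))
= 9765625(cos 0° + i sin 0°)
= 9765625


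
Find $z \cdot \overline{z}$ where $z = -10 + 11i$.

z * conjugate(z) = |z|^2 = a^2 + b^2
= (-10)^2 + 11^2 = 221


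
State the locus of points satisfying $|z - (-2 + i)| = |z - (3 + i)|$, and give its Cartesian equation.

|z - z1| = |z - z2| means z is equidistant from z1 and z2,
i.e. the perpendicular bisector of the segment from (-2, 1) to (3, 1) (midpoint (1/2, 1)).
With z = x + yi, square both sides:
(x - (-2))^2 + (y - 1)^2 = (x - 3)^2 + (y - 1)^2
The x^2 and y^2 terms cancel: 10x + 0y = 10 - 5 = 5
Simplify: x = 1/2
Locus: Perpendicular bisector of the segment from (-2, 1) to (3, 1): the line x = 1/2


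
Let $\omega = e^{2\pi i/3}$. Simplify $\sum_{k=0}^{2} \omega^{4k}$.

Let ζ = ω^4 = e^(2πi·4/3). Since 3 ∤ 4, ζ ≠ 1.
Sum = Σ_{k=0}^{2} ζ^k = (ζ^3 - 1)/(ζ - 1) = (ω^{4·3} - 1)/(ζ - 1) = (1 - 1)/(ζ - 1) = 0


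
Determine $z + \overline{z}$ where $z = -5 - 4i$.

z + conjugate(z) = (a + bi) + (a - bi) = 2a
= 2 * (-5) = -10


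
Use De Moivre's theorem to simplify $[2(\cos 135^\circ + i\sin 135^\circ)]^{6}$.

By De Moivre: z^n = r^n(cos(nθ) + i sin(nθ))
= 2^6(cos(6*135°) + i sin(6*135°))
= 64(cos 90° + i sin 90°)
= 64i


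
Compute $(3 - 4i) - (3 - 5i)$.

(3 - 3) + (-4 - (-5))i = i


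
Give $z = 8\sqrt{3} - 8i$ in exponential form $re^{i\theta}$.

r = |z| = sqrt((8*sqrt(3))^2 + (-8)^2) = sqrt(192 + 64) = sqrt(256) = 16
θ = arctan(b/a) = arctan(-8/13.8564) (quadrant-adjusted) = -30° = -π/6
z = 16e^(-i*π/6)


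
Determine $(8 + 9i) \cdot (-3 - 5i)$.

(a1*a2 - b1*b2) + (a1*b2 + b1*a2)i
= (-24 - (-45)) + (-40 + (-27))i
= 21 - 67i


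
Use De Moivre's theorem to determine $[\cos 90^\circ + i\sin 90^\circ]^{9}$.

By De Moivre: z^n = r^n(cos(nθ) + i sin(nθ))
= 1^9(cos(9*90°) + i sin(9*90°))
= 1(cos 90° + i sin 90°)
= i


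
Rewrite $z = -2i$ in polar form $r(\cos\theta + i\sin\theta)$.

r = |z| = sqrt(a^2 + b^2) = sqrt((0)^2 + (-2)^2) = sqrt(0 + 4) = sqrt(4) = 2
a = 0 and b < 0, so z lies on the negative imaginary axis: θ = 270°
z = 2(cos 270° + i sin 270°)


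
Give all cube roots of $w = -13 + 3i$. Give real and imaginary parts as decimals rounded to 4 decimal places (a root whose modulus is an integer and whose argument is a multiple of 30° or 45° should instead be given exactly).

|w| = sqrt(178) ≈ 13.341664, arg(w) ≈ 167.005383°
Root modulus = sqrt(178)^(1/3) ≈ 2.371756
Root arguments: θ_k = (arg(w) + 360°k)/3 for k = 0, 1, ..., 2
Compute each root as (root modulus)(cos θ_k + i sin θ_k) using full-precision intermediates, then round to 4 decimal places.
Roots: 1.3376 + 1.9586i, -2.3650 + 0.1791i, 1.0274 - 2.1377i
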